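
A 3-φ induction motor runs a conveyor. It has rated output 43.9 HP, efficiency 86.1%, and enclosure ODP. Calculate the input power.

38 kW

P_out = 43.9 × 746 = 32749 W
P_in = P_out/η = 32749/0.861 = 38036 W = 38 kW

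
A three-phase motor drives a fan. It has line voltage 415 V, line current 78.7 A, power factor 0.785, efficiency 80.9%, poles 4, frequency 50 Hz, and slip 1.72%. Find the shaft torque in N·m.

233 N·m

P_in = √3·V·I·cosφ = 1.732 × 415 × 78.7 × 0.785 = 44406 W
P_out = η·P_in = 0.809 × 44406 = 35924 W
n_s = 120×50/4 = 1500 rpm; n = 1500×(1−0.0172) = 1474 rpm
ω = 2π×1474/60 = 154.4 rad/s
τ = P_out/ω = 35924/154.4 = 233 N·m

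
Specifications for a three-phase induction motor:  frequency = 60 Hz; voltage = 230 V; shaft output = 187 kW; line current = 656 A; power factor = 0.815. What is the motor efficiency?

P_out = 187 kW = 187000 W
P_in = √3·V_L·I_L·cosφ = 1.732 × 230 × 656 × 0.815 = 212979 W
η = P_out / P_in = 187000 / 212979 = 0.878 = 87.8%

87.8 %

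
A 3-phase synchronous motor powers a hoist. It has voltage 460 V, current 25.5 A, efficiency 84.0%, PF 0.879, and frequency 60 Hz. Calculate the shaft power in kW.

P_in = √3·V·I·cosφ = 1.732 × 460 × 25.5 × 0.879 = 17858 W
P_out = η·P_in = 0.84 × 17858 = 15001 W

15 kW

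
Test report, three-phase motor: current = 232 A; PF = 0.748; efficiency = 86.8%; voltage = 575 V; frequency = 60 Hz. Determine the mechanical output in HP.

P_in = √3·V·I·cosφ = 1.732 × 575 × 232 × 0.748 = 172825 W
P_out = η·P_in = 0.868 × 172825 = 150012 W
= 150012/746 = 201 HP

201 HP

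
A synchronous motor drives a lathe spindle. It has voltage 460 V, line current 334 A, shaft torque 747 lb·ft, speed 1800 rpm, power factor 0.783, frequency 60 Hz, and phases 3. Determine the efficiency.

τ = 747 lb·ft × 1.356 = 1013 N·m
ω = 2π × 1800/60 = 188.5 rad/s; P_out = τω = 1013 × 188.5 = 190951 W
P_in = √3·V_L·I_L·cosφ = 1.732 × 460 × 334 × 0.783 = 208360 W
η = P_out / P_in = 190951 / 208360 = 0.916 = 91.6%

91.6 %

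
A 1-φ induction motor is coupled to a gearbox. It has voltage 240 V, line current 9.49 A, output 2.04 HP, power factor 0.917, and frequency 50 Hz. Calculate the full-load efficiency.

P_out = 2.04 × 746 = 1522 W
P_in = V·I·cosφ = 240 × 9.49 × 0.917 = 2089 W
η = P_out / P_in = 1522 / 2089 = 0.729 = 72.9%

72.9 %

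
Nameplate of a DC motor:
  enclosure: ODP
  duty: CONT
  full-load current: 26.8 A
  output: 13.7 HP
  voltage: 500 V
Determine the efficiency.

76.3 %

P_out = 13.7 × 746 = 10220 W
P_in = V·I = 500 × 26.8 = 13400 W
η = P_out / P_in = 10220 / 13400 = 0.763 = 76.3%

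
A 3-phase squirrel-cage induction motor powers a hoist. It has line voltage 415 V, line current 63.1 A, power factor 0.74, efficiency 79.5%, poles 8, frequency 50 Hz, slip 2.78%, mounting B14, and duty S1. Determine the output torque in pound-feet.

P_in = √3·V·I·cosφ = 1.732 × 415 × 63.1 × 0.74 = 33563 W
P_out = η·P_in = 0.795 × 33563 = 26683 W
n_s = 120×50/8 = 750 rpm; n = 750×(1−0.0278) = 729 rpm
ω = 2π×729/60 = 76.34 rad/s
τ = P_out/ω = 26683/76.34 = 349.5 N·m
In lb·ft: 349.5/1.356 = 258 lb·ft

258 lb·ft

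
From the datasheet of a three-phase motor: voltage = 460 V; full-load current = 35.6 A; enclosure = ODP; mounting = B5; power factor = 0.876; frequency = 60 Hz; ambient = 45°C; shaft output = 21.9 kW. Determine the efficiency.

P_out = 21.9 kW = 21900 W
P_in = √3·V_L·I_L·cosφ = 1.732 × 460 × 35.6 × 0.876 = 24846 W
η = P_out / P_in = 21900 / 24846 = 0.881 = 88.1%

88.1 %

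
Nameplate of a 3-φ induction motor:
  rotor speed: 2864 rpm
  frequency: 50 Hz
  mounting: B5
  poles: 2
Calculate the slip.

4.5 %

n_s = 120f/p = 120×50/2 = 3000 rpm
s = (n_s − n)/n_s = (3000 − 2864)/3000 = 0.0453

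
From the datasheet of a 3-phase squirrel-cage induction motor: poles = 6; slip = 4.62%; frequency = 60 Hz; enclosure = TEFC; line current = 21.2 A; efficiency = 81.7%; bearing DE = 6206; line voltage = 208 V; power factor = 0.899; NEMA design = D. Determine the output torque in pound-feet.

34.5 lb·ft

P_in = √3·V·I·cosφ = 1.732 × 208 × 21.2 × 0.899 = 6866 W
P_out = η·P_in = 0.817 × 6866 = 5610 W
n_s = 120×60/6 = 1200 rpm; n = 1200×(1−0.0462) = 1145 rpm
ω = 2π×1145/60 = 119.9 rad/s
τ = P_out/ω = 5610/119.9 = 46.79 N·m
In lb·ft: 46.79/1.356 = 34.5 lb·ft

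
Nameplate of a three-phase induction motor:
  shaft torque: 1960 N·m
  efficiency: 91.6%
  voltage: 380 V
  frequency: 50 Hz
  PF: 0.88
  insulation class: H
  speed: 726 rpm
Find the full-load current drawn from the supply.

281 A

ω = 2π×726/60 = 76.03 rad/s; P_out = τω = 1960 × 76.03 = 149019 W
P_in = P_out / η = 149019 / 0.916 = 162684 W
I_L = P_in / (√3·V_L·cosφ) = 162684 / (1.732 × 380 × 0.88) = 281 A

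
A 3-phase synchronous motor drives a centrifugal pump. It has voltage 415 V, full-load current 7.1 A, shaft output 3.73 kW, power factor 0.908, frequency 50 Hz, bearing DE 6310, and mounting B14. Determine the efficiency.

P_out = 3.73 kW = 3730 W
P_in = √3·V_L·I_L·cosφ = 1.732 × 415 × 7.1 × 0.908 = 4634 W
η = P_out / P_in = 3730 / 4634 = 0.805 = 80.5%

80.5 %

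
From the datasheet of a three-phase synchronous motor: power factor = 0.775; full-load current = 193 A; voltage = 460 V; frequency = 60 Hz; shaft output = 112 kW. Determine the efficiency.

94.0 %

P_out = 112 kW = 112000 W
P_in = √3·V_L·I_L·cosφ = 1.732 × 460 × 193 × 0.775 = 119169 W
η = P_out / P_in = 112000 / 119169 = 0.940 = 94.0%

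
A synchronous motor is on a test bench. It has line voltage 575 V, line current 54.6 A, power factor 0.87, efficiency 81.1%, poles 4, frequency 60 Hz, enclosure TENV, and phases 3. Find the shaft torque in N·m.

204 N·m

P_in = √3·V·I·cosφ = 1.732 × 575 × 54.6 × 0.87 = 47307 W
P_out = η·P_in = 0.811 × 47307 = 38366 W
n = n_s = 120×60/4 = 1800 rpm (synchronous)
ω = 2π×1800/60 = 188.5 rad/s
τ = P_out/ω = 38366/188.5 = 204 N·m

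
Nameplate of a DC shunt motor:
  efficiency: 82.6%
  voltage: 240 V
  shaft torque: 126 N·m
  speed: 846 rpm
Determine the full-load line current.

56.3 A

ω = 2π×846/60 = 88.59 rad/s; P_out = τω = 126 × 88.59 = 11162 W
P_in = P_out / η = 11162 / 0.826 = 13513 W
I = P_in / V = 13513 / 240 = 56.3 A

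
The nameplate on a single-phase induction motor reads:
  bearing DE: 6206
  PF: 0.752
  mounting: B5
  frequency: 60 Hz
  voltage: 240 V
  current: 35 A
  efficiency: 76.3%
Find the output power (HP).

6.46 HP

P_in = V·I·cosφ = 240 × 35 × 0.752 = 6317 W
P_out = η·P_in = 0.763 × 6317 = 4820 W
= 4820/746 = 6.46 HP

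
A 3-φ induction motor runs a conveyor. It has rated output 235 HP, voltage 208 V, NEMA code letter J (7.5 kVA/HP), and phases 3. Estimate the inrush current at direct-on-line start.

S_LR = 7.5 × 235 = 1762.5 kVA
I_LR = S_LR/(√3·V_L) = 1762500/(1.732×208) = 4890 A

4890 A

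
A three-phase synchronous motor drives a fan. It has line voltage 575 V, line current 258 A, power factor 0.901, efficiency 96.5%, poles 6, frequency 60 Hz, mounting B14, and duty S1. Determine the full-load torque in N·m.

P_in = √3·V·I·cosφ = 1.732 × 575 × 258 × 0.901 = 231505 W
P_out = η·P_in = 0.965 × 231505 = 223402 W
n = n_s = 120×60/6 = 1200 rpm (synchronous)
ω = 2π×1200/60 = 125.7 rad/s
τ = P_out/ω = 223402/125.7 = 1780 N·m

1780 N·m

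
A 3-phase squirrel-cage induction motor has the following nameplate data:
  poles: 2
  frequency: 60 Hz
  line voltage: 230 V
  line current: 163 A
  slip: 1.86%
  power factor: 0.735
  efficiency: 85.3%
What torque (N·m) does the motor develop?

110 N·m

P_in = √3·V·I·cosφ = 1.732 × 230 × 163 × 0.735 = 47726 W
P_out = η·P_in = 0.853 × 47726 = 40710 W
n_s = 120×60/2 = 3600 rpm; n = 3600×(1−0.0186) = 3533 rpm
ω = 2π×3533/60 = 370 rad/s
τ = P_out/ω = 40710/370 = 110 N·m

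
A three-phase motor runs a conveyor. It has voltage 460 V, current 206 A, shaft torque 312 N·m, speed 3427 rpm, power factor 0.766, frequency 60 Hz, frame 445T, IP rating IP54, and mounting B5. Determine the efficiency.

89.1 %

ω = 2π × 3427/60 = 358.9 rad/s; P_out = τω = 312 × 358.9 = 111977 W
P_in = √3·V_L·I_L·cosφ = 1.732 × 460 × 206 × 0.766 = 125719 W
η = P_out / P_in = 111977 / 125719 = 0.891 = 89.1%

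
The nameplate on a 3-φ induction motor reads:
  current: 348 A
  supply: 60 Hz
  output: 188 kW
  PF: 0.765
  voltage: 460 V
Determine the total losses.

24.1 kW

P_in = √3·V·I·cosφ = 1.732×460×348×0.765 = 212103 W
P_out = 188000 W
Losses = P_in − P_out = 212103 − 188000 = 24103 W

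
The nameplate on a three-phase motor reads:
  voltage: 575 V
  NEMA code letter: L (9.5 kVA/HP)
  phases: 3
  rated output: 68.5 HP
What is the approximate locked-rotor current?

653 A

S_LR = 9.5 × 68.5 = 650.75 kVA
I_LR = S_LR/(√3·V_L) = 650750/(1.732×575) = 653 A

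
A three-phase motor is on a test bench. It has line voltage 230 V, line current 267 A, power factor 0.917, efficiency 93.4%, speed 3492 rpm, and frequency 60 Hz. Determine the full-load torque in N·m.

249 N·m

P_in = √3·V·I·cosφ = 1.732 × 230 × 267 × 0.917 = 97534 W
P_out = η·P_in = 0.934 × 97534 = 91097 W
n = 3492 rpm
ω = 2π×3492/60 = 365.7 rad/s
τ = P_out/ω = 91097/365.7 = 249 N·m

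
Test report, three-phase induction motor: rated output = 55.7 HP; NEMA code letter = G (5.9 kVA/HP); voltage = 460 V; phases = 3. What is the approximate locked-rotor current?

S_LR = 5.9 × 55.7 = 328.63 kVA
I_LR = S_LR/(√3·V_L) = 328630/(1.732×460) = 412 A

412 A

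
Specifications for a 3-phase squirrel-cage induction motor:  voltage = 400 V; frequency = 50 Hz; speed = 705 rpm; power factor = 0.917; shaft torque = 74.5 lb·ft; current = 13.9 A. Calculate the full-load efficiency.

84.4 %

τ = 74.5 lb·ft × 1.356 = 101 N·m
ω = 2π × 705/60 = 73.83 rad/s; P_out = τω = 101 × 73.83 = 7457 W
P_in = √3·V_L·I_L·cosφ = 1.732 × 400 × 13.9 × 0.917 = 8831 W
η = P_out / P_in = 7457 / 8831 = 0.844 = 84.4%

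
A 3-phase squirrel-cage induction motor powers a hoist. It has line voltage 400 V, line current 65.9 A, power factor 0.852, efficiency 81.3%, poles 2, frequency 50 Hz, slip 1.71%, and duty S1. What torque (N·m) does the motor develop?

102 N·m

P_in = √3·V·I·cosφ = 1.732 × 400 × 65.9 × 0.852 = 38899 W
P_out = η·P_in = 0.813 × 38899 = 31625 W
n_s = 120×50/2 = 3000 rpm; n = 3000×(1−0.0171) = 2949 rpm
ω = 2π×2949/60 = 308.8 rad/s
τ = P_out/ω = 31625/308.8 = 102 N·m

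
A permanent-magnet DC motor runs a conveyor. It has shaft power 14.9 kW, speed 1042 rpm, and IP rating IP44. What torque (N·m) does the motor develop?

137 N·m

ω = 2π × 1042/60 = 109.1 rad/s
τ = P/ω = 14900/109.1 = 137 N·m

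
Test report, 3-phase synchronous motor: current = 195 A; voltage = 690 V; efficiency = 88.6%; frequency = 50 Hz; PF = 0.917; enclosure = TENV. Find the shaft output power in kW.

P_in = √3·V·I·cosφ = 1.732 × 690 × 195 × 0.917 = 213698 W
P_out = η·P_in = 0.886 × 213698 = 189336 W

189 kW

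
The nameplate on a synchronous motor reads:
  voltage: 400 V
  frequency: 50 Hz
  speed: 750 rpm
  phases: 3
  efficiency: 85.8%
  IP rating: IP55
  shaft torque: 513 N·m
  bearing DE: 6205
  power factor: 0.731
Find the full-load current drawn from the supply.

ω = 2π×750/60 = 78.54 rad/s; P_out = τω = 513 × 78.54 = 40291 W
P_in = P_out / η = 40291 / 0.858 = 46959 W
I_L = P_in / (√3·V_L·cosφ) = 46959 / (1.732 × 400 × 0.731) = 92.7 A

92.7 A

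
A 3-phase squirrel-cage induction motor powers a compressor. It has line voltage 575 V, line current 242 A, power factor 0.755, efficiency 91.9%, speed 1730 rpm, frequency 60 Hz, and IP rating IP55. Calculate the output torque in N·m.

P_in = √3·V·I·cosφ = 1.732 × 575 × 242 × 0.755 = 181961 W
P_out = η·P_in = 0.919 × 181961 = 167222 W
n = 1730 rpm
ω = 2π×1730/60 = 181.2 rad/s
τ = P_out/ω = 167222/181.2 = 923 N·m

923 N·m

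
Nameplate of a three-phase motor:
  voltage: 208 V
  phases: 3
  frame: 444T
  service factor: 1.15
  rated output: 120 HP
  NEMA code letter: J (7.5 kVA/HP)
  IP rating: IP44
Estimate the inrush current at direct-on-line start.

2500 A

S_LR = 7.5 × 120 = 900 kVA
I_LR = S_LR/(√3·V_L) = 900000/(1.732×208) = 2500 A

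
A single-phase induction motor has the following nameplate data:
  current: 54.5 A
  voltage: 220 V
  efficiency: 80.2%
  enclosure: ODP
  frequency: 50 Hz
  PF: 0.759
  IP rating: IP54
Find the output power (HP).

P_in = V·I·cosφ = 220 × 54.5 × 0.759 = 9100 W
P_out = η·P_in = 0.802 × 9100 = 7298 W
= 7298/746 = 9.78 HP

9.78 HP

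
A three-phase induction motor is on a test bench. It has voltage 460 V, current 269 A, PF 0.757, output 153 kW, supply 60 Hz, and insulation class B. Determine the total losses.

9.24 kW

P_in = √3·V·I·cosφ = 1.732×460×269×0.757 = 162238 W
P_out = 153000 W
Losses = P_in − P_out = 162238 − 153000 = 9238 W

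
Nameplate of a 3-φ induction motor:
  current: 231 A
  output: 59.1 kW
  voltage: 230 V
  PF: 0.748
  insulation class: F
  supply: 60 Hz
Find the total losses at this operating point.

9730 W

P_in = √3·V·I·cosφ = 1.732×230×231×0.748 = 68832 W
P_out = 59100 W
Losses = P_in − P_out = 68832 − 59100 = 9732 W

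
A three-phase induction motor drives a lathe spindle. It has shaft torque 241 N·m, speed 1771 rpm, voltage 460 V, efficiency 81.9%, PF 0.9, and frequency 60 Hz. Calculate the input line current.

76.1 A

ω = 2π×1771/60 = 185.5 rad/s; P_out = τω = 241 × 185.5 = 44706 W
P_in = P_out / η = 44706 / 0.819 = 54586 W
I_L = P_in / (√3·V_L·cosφ) = 54586 / (1.732 × 460 × 0.9) = 76.1 A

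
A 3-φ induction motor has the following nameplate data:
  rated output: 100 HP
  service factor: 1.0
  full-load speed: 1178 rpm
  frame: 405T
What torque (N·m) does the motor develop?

605 N·m

P_out = 100 × 746 = 74600 W
ω = 2π × 1178/60 = 123.4 rad/s
τ = P_out/ω = 74600/123.4 = 605 N·m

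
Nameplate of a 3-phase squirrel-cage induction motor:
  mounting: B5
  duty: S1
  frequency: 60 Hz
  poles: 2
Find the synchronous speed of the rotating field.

n_s = 120f/p = 120×60/2 = 3600 rpm

3600 rpm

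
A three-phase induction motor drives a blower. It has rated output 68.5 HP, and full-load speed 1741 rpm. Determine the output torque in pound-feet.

207 lb·ft

P_out = 68.5 × 746 = 51101 W
ω = 2π × 1741/60 = 182.3 rad/s
τ = P_out/ω = 51101/182.3 = 280.3 N·m
In lb·ft: 280.3/1.356 = 207 lb·ft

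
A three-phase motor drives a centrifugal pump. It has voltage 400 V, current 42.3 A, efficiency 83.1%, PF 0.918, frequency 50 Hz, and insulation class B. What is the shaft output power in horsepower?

P_in = √3·V·I·cosφ = 1.732 × 400 × 42.3 × 0.918 = 26902 W
P_out = η·P_in = 0.831 × 26902 = 22356 W
= 22356/746 = 30 HP

30 HP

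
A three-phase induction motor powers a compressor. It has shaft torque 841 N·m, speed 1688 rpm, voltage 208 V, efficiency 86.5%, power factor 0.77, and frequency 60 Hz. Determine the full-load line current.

620 A

ω = 2π×1688/60 = 176.8 rad/s; P_out = τω = 841 × 176.8 = 148689 W
P_in = P_out / η = 148689 / 0.865 = 171895 W
I_L = P_in / (√3·V_L·cosφ) = 171895 / (1.732 × 208 × 0.77) = 620 A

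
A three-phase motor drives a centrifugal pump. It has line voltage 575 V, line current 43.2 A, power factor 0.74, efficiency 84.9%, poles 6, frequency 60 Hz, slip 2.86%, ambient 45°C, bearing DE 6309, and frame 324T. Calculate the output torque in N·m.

221 N·m

P_in = √3·V·I·cosφ = 1.732 × 575 × 43.2 × 0.74 = 31837 W
P_out = η·P_in = 0.849 × 31837 = 27030 W
n_s = 120×60/6 = 1200 rpm; n = 1200×(1−0.0286) = 1166 rpm
ω = 2π×1166/60 = 122.1 rad/s
τ = P_out/ω = 27030/122.1 = 221 N·m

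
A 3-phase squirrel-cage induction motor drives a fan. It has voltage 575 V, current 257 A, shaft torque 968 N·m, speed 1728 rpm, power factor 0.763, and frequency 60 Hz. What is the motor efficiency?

89.7 %

ω = 2π × 1728/60 = 181 rad/s; P_out = τω = 968 × 181 = 175208 W
P_in = √3·V_L·I_L·cosφ = 1.732 × 575 × 257 × 0.763 = 195287 W
η = P_out / P_in = 175208 / 195287 = 0.897 = 89.7%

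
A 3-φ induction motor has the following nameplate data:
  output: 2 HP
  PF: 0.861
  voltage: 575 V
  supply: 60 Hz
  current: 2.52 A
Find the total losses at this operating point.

669 W

P_in = √3·V·I·cosφ = 1.732×575×2.52×0.861 = 2161 W
P_out = 2×746 = 1492 W
Losses = P_in − P_out = 2161 − 1492 = 669 W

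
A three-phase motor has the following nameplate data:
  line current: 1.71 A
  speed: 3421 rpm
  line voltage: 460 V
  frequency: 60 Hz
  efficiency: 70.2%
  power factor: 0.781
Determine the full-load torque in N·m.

2.09 N·m

P_in = √3·V·I·cosφ = 1.732 × 460 × 1.71 × 0.781 = 1064 W
P_out = η·P_in = 0.702 × 1064 = 747 W
n = 3421 rpm
ω = 2π×3421/60 = 358.2 rad/s
τ = P_out/ω = 747/358.2 = 2.09 N·m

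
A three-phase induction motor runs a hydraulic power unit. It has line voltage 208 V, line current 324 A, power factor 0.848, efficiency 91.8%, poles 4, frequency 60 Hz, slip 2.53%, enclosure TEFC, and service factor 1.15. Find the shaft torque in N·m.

P_in = √3·V·I·cosφ = 1.732 × 208 × 324 × 0.848 = 98981 W
P_out = η·P_in = 0.918 × 98981 = 90865 W
n_s = 120×60/4 = 1800 rpm; n = 1800×(1−0.0253) = 1754 rpm
ω = 2π×1754/60 = 183.7 rad/s
τ = P_out/ω = 90865/183.7 = 495 N·m

495 N·m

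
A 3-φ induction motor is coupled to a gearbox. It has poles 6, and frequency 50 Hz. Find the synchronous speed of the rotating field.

n_s = 120f/p = 120×50/6 = 1000 rpm

1000 rpm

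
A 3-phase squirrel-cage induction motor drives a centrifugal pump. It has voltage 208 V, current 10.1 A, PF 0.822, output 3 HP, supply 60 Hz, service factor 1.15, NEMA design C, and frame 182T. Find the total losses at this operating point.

P_in = √3·V·I·cosφ = 1.732×208×10.1×0.822 = 2991 W
P_out = 3×746 = 2238 W
Losses = P_in − P_out = 2991 − 2238 = 753 W

753 W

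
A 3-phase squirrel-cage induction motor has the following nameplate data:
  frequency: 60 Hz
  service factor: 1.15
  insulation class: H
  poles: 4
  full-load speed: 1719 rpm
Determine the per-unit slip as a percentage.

n_s = 120f/p = 120×60/4 = 1800 rpm
s = (n_s − n)/n_s = (1800 − 1719)/1800 = 0.0450

4.50 %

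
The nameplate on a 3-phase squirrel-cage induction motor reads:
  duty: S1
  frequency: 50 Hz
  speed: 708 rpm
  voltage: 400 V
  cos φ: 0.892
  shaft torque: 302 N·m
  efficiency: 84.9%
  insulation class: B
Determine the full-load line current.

ω = 2π×708/60 = 74.14 rad/s; P_out = τω = 302 × 74.14 = 22390 W
P_in = P_out / η = 22390 / 0.849 = 26372 W
I_L = P_in / (√3·V_L·cosφ) = 26372 / (1.732 × 400 × 0.892) = 42.7 A

42.7 A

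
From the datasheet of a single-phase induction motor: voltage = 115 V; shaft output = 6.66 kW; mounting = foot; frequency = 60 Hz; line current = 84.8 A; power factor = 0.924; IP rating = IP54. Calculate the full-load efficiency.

73.9 %

P_out = 6.66 kW = 6660 W
P_in = V·I·cosφ = 115 × 84.8 × 0.924 = 9011 W
η = P_out / P_in = 6660 / 9011 = 0.739 = 73.9%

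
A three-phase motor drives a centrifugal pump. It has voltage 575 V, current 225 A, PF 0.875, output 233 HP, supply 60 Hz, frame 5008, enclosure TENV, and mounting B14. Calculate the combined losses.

P_in = √3·V·I·cosφ = 1.732×575×225×0.875 = 196068 W
P_out = 233×746 = 173818 W
Losses = P_in − P_out = 196068 − 173818 = 22250 W

22300 W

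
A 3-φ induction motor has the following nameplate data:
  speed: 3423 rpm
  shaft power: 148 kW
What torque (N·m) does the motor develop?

413 N·m

ω = 2π × 3423/60 = 358.5 rad/s
τ = P/ω = 148000/358.5 = 413 N·m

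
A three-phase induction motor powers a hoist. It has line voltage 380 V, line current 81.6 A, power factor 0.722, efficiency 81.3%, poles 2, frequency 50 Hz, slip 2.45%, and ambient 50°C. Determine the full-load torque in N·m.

P_in = √3·V·I·cosφ = 1.732 × 380 × 81.6 × 0.722 = 38776 W
P_out = η·P_in = 0.813 × 38776 = 31525 W
n_s = 120×50/2 = 3000 rpm; n = 3000×(1−0.0245) = 2927 rpm
ω = 2π×2927/60 = 306.5 rad/s
τ = P_out/ω = 31525/306.5 = 103 N·m

103 N·m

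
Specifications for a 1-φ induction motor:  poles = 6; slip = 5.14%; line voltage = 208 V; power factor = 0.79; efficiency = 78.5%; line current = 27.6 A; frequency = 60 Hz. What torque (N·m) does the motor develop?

29.9 N·m

P_in = V·I·cosφ = 208 × 27.6 × 0.79 = 4535 W
P_out = η·P_in = 0.785 × 4535 = 3560 W
n_s = 120×60/6 = 1200 rpm; n = 1200×(1−0.0514) = 1138 rpm
ω = 2π×1138/60 = 119.2 rad/s
τ = P_out/ω = 3560/119.2 = 29.9 N·m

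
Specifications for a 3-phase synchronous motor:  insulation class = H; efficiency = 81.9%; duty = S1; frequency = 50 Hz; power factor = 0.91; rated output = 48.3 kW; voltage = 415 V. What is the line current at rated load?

90.2 A

P_out = 48.3 kW = 48300 W
P_in = P_out / η = 48300 / 0.819 = 58974 W
I_L = P_in / (√3·V_L·cosφ) = 58974 / (1.732 × 415 × 0.91) = 90.2 A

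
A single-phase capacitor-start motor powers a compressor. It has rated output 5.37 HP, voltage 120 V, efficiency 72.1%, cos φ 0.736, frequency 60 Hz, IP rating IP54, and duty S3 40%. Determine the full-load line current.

62.9 A

P_out = 5.37 × 746 = 4006 W
P_in = P_out / η = 4006 / 0.721 = 5556 W
I = P_in / (V·cosφ) = 5556 / (120 × 0.736) = 62.9 A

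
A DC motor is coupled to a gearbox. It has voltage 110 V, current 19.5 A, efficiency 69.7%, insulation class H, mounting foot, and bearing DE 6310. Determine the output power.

1.5 kW

P_in = V·I = 110 × 19.5 = 2145 W
P_out = η·P_in = 0.697 × 2145 = 1495 W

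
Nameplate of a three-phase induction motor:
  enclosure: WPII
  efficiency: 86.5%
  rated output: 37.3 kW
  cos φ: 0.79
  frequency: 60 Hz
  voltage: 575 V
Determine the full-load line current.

54.8 A

P_out = 37.3 kW = 37300 W
P_in = P_out / η = 37300 / 0.865 = 43121 W
I_L = P_in / (√3·V_L·cosφ) = 43121 / (1.732 × 575 × 0.79) = 54.8 A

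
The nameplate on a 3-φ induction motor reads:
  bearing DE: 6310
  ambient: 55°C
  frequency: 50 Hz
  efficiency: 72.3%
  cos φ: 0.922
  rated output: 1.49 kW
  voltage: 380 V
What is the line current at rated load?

3.4 A

P_out = 1.49 kW = 1490 W
P_in = P_out / η = 1490 / 0.723 = 2061 W
I_L = P_in / (√3·V_L·cosφ) = 2061 / (1.732 × 380 × 0.922) = 3.4 A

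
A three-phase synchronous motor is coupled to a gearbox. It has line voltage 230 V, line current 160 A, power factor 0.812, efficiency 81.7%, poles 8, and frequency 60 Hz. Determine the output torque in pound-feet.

P_in = √3·V·I·cosφ = 1.732 × 230 × 160 × 0.812 = 51755 W
P_out = η·P_in = 0.817 × 51755 = 42284 W
n = n_s = 120×60/8 = 900 rpm (synchronous)
ω = 2π×900/60 = 94.25 rad/s
τ = P_out/ω = 42284/94.25 = 448.6 N·m
In lb·ft: 448.6/1.356 = 331 lb·ft

331 lb·ft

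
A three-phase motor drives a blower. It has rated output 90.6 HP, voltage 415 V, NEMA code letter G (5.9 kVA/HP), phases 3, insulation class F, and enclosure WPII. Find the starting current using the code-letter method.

744 A

S_LR = 5.9 × 90.6 = 534.54 kVA
I_LR = S_LR/(√3·V_L) = 534540/(1.732×415) = 744 A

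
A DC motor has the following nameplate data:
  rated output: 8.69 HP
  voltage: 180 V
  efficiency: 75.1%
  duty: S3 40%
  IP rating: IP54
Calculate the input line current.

P_out = 8.69 × 746 = 6483 W
P_in = P_out / η = 6483 / 0.751 = 8632 W
I = P_in / V = 8632 / 180 = 48 A

48 A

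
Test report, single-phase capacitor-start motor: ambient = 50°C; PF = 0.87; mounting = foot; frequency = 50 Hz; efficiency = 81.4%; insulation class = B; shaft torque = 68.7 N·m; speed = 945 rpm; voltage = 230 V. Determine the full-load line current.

ω = 2π×945/60 = 98.96 rad/s; P_out = τω = 68.7 × 98.96 = 6799 W
P_in = P_out / η = 6799 / 0.814 = 8353 W
I = P_in / (V·cosφ) = 8353 / (230 × 0.87) = 41.7 A

41.7 A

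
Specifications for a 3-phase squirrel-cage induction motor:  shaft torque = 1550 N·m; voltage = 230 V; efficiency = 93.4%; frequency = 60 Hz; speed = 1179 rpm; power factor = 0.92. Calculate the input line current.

559 A

ω = 2π×1179/60 = 123.5 rad/s; P_out = τω = 1550 × 123.5 = 191425 W
P_in = P_out / η = 191425 / 0.934 = 204952 W
I_L = P_in / (√3·V_L·cosφ) = 204952 / (1.732 × 230 × 0.92) = 559 A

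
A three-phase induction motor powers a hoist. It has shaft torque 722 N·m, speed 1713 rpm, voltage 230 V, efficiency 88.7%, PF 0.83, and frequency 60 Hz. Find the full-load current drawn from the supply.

442 A

ω = 2π×1713/60 = 179.4 rad/s; P_out = τω = 722 × 179.4 = 129527 W
P_in = P_out / η = 129527 / 0.887 = 146028 W
I_L = P_in / (√3·V_L·cosφ) = 146028 / (1.732 × 230 × 0.83) = 442 A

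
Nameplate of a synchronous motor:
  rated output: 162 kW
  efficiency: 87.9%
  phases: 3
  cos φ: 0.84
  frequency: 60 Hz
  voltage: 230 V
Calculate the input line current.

P_out = 162 kW = 162000 W
P_in = P_out / η = 162000 / 0.879 = 184300 W
I_L = P_in / (√3·V_L·cosφ) = 184300 / (1.732 × 230 × 0.84) = 551 A

551 A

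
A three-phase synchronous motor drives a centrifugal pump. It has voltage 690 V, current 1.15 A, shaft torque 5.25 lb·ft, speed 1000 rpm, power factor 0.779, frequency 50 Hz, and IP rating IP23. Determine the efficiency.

τ = 5.25 lb·ft × 1.356 = 7.119 N·m
ω = 2π × 1000/60 = 104.7 rad/s; P_out = τω = 7.119 × 104.7 = 745 W
P_in = √3·V_L·I_L·cosφ = 1.732 × 690 × 1.15 × 0.779 = 1071 W
η = P_out / P_in = 745 / 1071 = 0.696 = 69.6%

69.6 %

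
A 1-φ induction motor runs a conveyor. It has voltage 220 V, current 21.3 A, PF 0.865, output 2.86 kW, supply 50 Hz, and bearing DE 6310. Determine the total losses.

1.19 kW

P_in = V·I·cosφ = 220×21.3×0.865 = 4053 W
P_out = 2860 W
Losses = P_in − P_out = 4053 − 2860 = 1193 W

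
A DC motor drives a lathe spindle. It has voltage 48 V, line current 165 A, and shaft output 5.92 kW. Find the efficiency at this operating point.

74.7 %

P_out = 5.92 kW = 5920 W
P_in = V·I = 48 × 165 = 7920 W
η = P_out / P_in = 5920 / 7920 = 0.747 = 74.7%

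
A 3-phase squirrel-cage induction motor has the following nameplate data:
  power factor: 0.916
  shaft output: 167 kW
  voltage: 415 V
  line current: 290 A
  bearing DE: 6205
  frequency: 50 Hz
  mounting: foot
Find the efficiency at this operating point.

87.5 %

P_out = 167 kW = 167000 W
P_in = √3·V_L·I_L·cosφ = 1.732 × 415 × 290 × 0.916 = 190937 W
η = P_out / P_in = 167000 / 190937 = 0.875 = 87.5%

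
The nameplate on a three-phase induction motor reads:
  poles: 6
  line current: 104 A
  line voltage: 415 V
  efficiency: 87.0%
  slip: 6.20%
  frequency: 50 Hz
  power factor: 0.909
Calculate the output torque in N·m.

602 N·m

P_in = √3·V·I·cosφ = 1.732 × 415 × 104 × 0.909 = 67951 W
P_out = η·P_in = 0.87 × 67951 = 59117 W
n_s = 120×50/6 = 1000 rpm; n = 1000×(1−0.062) = 938 rpm
ω = 2π×938/60 = 98.23 rad/s
τ = P_out/ω = 59117/98.23 = 602 N·m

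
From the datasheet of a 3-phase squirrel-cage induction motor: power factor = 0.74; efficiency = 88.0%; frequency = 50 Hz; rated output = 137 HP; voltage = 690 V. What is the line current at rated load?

131 A

P_out = 137 × 746 = 102202 W
P_in = P_out / η = 102202 / 0.880 = 116139 W
I_L = P_in / (√3·V_L·cosφ) = 116139 / (1.732 × 690 × 0.74) = 131 A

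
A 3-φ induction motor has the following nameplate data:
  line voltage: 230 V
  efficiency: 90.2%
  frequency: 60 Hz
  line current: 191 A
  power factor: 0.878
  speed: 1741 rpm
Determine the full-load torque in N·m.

331 N·m

P_in = √3·V·I·cosφ = 1.732 × 230 × 191 × 0.878 = 66804 W
P_out = η·P_in = 0.902 × 66804 = 60257 W
n = 1741 rpm
ω = 2π×1741/60 = 182.3 rad/s
τ = P_out/ω = 60257/182.3 = 331 N·m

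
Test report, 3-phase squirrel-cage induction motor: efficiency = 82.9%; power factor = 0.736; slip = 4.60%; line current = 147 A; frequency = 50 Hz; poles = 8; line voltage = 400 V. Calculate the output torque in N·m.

P_in = √3·V·I·cosφ = 1.732 × 400 × 147 × 0.736 = 74955 W
P_out = η·P_in = 0.829 × 74955 = 62138 W
n_s = 120×50/8 = 750 rpm; n = 750×(1−0.046) = 716 rpm
ω = 2π×716/60 = 74.98 rad/s
τ = P_out/ω = 62138/74.98 = 829 N·m

829 N·m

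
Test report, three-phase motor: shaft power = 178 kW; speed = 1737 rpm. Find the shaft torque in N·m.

ω = 2π × 1737/60 = 181.9 rad/s
τ = P/ω = 178000/181.9 = 979 N·m

979 N·m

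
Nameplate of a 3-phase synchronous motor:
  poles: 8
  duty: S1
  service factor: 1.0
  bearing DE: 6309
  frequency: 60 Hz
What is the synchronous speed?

900 rpm

n_s = 120f/p = 120×60/8 = 900 rpm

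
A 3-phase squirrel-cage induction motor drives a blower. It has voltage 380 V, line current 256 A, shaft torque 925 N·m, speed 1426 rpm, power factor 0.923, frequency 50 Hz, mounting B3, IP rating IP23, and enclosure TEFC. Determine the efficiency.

ω = 2π × 1426/60 = 149.3 rad/s; P_out = τω = 925 × 149.3 = 138103 W
P_in = √3·V_L·I_L·cosφ = 1.732 × 380 × 256 × 0.923 = 155515 W
η = P_out / P_in = 138103 / 155515 = 0.888 = 88.8%

88.8 %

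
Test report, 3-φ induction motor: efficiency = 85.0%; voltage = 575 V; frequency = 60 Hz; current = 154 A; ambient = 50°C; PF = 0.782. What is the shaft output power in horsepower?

P_in = √3·V·I·cosφ = 1.732 × 575 × 154 × 0.782 = 119934 W
P_out = η·P_in = 0.85 × 119934 = 101944 W
= 101944/746 = 137 HP

137 HP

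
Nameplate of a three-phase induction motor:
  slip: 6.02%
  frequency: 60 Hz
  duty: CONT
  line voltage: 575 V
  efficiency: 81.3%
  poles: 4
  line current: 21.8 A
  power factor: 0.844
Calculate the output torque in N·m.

84.1 N·m

P_in = √3·V·I·cosφ = 1.732 × 575 × 21.8 × 0.844 = 18324 W
P_out = η·P_in = 0.813 × 18324 = 14897 W
n_s = 120×60/4 = 1800 rpm; n = 1800×(1−0.0602) = 1692 rpm
ω = 2π×1692/60 = 177.2 rad/s
τ = P_out/ω = 14897/177.2 = 84.1 N·m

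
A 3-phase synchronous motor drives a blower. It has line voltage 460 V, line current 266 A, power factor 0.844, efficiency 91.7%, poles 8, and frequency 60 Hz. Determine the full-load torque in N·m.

P_in = √3·V·I·cosφ = 1.732 × 460 × 266 × 0.844 = 178867 W
P_out = η·P_in = 0.917 × 178867 = 164021 W
n = n_s = 120×60/8 = 900 rpm (synchronous)
ω = 2π×900/60 = 94.25 rad/s
τ = P_out/ω = 164021/94.25 = 1740 N·m

1740 N·m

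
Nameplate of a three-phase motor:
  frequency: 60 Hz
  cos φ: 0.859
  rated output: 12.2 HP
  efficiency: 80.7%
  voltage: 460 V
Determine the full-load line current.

P_out = 12.2 × 746 = 9101 W
P_in = P_out / η = 9101 / 0.807 = 11278 W
I_L = P_in / (√3·V_L·cosφ) = 11278 / (1.732 × 460 × 0.859) = 16.5 A

16.5 A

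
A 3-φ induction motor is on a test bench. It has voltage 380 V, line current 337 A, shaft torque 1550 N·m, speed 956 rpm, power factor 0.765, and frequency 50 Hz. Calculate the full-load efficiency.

91.4 %

ω = 2π × 956/60 = 100.1 rad/s; P_out = τω = 1550 × 100.1 = 155155 W
P_in = √3·V_L·I_L·cosφ = 1.732 × 380 × 337 × 0.765 = 169677 W
η = P_out / P_in = 155155 / 169677 = 0.914 = 91.4%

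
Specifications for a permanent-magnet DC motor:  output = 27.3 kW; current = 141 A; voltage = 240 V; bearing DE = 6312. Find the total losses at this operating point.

P_in = V·I = 240×141 = 33840 W
P_out = 27300 W
Losses = P_in − P_out = 33840 − 27300 = 6540 W

6540 W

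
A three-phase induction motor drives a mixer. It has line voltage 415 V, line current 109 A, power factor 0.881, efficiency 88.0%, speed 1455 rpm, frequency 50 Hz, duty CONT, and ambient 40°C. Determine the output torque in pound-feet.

294 lb·ft

P_in = √3·V·I·cosφ = 1.732 × 415 × 109 × 0.881 = 69024 W
P_out = η·P_in = 0.88 × 69024 = 60741 W
n = 1455 rpm
ω = 2π×1455/60 = 152.4 rad/s
τ = P_out/ω = 60741/152.4 = 398.6 N·m
In lb·ft: 398.6/1.356 = 294 lb·ft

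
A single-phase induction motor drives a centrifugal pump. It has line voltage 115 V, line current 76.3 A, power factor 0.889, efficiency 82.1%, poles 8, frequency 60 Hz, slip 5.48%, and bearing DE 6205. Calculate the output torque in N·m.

71.9 N·m

P_in = V·I·cosφ = 115 × 76.3 × 0.889 = 7801 W
P_out = η·P_in = 0.821 × 7801 = 6405 W
n_s = 120×60/8 = 900 rpm; n = 900×(1−0.0548) = 851 rpm
ω = 2π×851/60 = 89.12 rad/s
τ = P_out/ω = 6405/89.12 = 71.9 N·m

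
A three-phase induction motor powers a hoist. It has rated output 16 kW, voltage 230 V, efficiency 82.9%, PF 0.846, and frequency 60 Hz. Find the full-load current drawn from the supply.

57.3 A

P_out = 16 kW = 16000 W
P_in = P_out / η = 16000 / 0.829 = 19300 W
I_L = P_in / (√3·V_L·cosφ) = 19300 / (1.732 × 230 × 0.846) = 57.3 A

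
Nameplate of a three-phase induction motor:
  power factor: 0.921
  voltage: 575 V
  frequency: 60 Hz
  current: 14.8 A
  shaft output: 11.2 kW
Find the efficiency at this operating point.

82.5 %

P_out = 11.2 kW = 11200 W
P_in = √3·V_L·I_L·cosφ = 1.732 × 575 × 14.8 × 0.921 = 13575 W
η = P_out / P_in = 11200 / 13575 = 0.825 = 82.5%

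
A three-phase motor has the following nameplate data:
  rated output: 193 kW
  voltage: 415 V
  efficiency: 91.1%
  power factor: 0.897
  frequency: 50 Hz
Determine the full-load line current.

P_out = 193 kW = 193000 W
P_in = P_out / η = 193000 / 0.911 = 211855 W
I_L = P_in / (√3·V_L·cosφ) = 211855 / (1.732 × 415 × 0.897) = 329 A

329 A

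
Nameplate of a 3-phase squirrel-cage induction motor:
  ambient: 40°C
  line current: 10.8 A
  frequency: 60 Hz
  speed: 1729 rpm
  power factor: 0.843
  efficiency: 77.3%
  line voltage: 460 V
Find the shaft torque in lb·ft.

P_in = √3·V·I·cosφ = 1.732 × 460 × 10.8 × 0.843 = 7254 W
P_out = η·P_in = 0.773 × 7254 = 5607 W
n = 1729 rpm
ω = 2π×1729/60 = 181.1 rad/s
τ = P_out/ω = 5607/181.1 = 30.96 N·m
In lb·ft: 30.96/1.356 = 22.8 lb·ft

22.8 lb·ft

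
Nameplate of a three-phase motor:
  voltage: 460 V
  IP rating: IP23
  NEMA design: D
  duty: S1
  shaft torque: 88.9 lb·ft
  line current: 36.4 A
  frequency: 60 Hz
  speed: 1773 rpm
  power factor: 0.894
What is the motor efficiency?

τ = 88.9 lb·ft × 1.356 = 120.5 N·m
ω = 2π × 1773/60 = 185.7 rad/s; P_out = τω = 120.5 × 185.7 = 22377 W
P_in = √3·V_L·I_L·cosφ = 1.732 × 460 × 36.4 × 0.894 = 25927 W
η = P_out / P_in = 22377 / 25927 = 0.863 = 86.3%

86.3 %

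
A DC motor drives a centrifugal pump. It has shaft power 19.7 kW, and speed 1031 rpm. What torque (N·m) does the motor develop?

182 N·m

ω = 2π × 1031/60 = 108 rad/s
τ = P/ω = 19700/108 = 182 N·m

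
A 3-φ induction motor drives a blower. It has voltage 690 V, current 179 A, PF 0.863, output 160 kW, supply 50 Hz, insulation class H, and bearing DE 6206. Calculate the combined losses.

24600 W

P_in = √3·V·I·cosφ = 1.732×690×179×0.863 = 184612 W
P_out = 160000 W
Losses = P_in − P_out = 184612 − 160000 = 24612 W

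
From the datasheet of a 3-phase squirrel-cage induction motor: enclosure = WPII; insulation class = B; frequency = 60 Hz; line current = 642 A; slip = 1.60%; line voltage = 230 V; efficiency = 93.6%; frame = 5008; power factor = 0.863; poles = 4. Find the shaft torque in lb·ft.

P_in = √3·V·I·cosφ = 1.732 × 230 × 642 × 0.863 = 220710 W
P_out = η·P_in = 0.936 × 220710 = 206585 W
n_s = 120×60/4 = 1800 rpm; n = 1800×(1−0.016) = 1771 rpm
ω = 2π×1771/60 = 185.5 rad/s
τ = P_out/ω = 206585/185.5 = 1114 N·m
In lb·ft: 1114/1.356 = 822 lb·ft

822 lb·ft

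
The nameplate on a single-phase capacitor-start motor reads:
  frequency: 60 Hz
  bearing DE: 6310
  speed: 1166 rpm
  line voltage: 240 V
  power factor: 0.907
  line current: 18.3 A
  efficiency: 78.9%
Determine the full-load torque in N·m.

25.7 N·m

P_in = V·I·cosφ = 240 × 18.3 × 0.907 = 3984 W
P_out = η·P_in = 0.789 × 3984 = 3143 W
n = 1166 rpm
ω = 2π×1166/60 = 122.1 rad/s
τ = P_out/ω = 3143/122.1 = 25.7 N·m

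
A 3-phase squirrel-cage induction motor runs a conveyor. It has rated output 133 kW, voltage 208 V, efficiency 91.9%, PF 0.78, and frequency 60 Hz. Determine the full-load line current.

515 A

P_out = 133 kW = 133000 W
P_in = P_out / η = 133000 / 0.919 = 144723 W
I_L = P_in / (√3·V_L·cosφ) = 144723 / (1.732 × 208 × 0.78) = 515 A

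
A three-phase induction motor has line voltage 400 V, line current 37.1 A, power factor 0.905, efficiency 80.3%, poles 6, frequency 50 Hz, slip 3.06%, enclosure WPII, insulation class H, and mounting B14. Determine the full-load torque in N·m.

P_in = √3·V·I·cosφ = 1.732 × 400 × 37.1 × 0.905 = 23261 W
P_out = η·P_in = 0.803 × 23261 = 18679 W
n_s = 120×50/6 = 1000 rpm; n = 1000×(1−0.0306) = 969 rpm
ω = 2π×969/60 = 101.5 rad/s
τ = P_out/ω = 18679/101.5 = 184 N·m

184 N·m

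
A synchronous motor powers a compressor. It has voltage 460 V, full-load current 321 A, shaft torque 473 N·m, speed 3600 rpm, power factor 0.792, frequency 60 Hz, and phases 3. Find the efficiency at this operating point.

88.0 %

ω = 2π × 3600/60 = 377 rad/s; P_out = τω = 473 × 377 = 178321 W
P_in = √3·V_L·I_L·cosφ = 1.732 × 460 × 321 × 0.792 = 202552 W
η = P_out / P_in = 178321 / 202552 = 0.880 = 88.0%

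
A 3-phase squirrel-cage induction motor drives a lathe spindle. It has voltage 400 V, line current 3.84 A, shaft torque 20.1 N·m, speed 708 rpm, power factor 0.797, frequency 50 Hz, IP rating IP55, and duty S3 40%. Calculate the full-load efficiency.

ω = 2π × 708/60 = 74.14 rad/s; P_out = τω = 20.1 × 74.14 = 1490 W
P_in = √3·V_L·I_L·cosφ = 1.732 × 400 × 3.84 × 0.797 = 2120 W
η = P_out / P_in = 1490 / 2120 = 0.703 = 70.3%

70.3 %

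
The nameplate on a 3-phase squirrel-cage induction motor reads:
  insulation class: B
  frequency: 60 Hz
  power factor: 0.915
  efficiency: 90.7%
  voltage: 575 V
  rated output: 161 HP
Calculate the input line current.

145 A

P_out = 161 × 746 = 120106 W
P_in = P_out / η = 120106 / 0.907 = 132421 W
I_L = P_in / (√3·V_L·cosφ) = 132421 / (1.732 × 575 × 0.915) = 145 A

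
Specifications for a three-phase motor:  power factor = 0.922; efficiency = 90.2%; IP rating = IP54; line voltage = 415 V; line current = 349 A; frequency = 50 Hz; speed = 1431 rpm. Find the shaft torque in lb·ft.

P_in = √3·V·I·cosφ = 1.732 × 415 × 349 × 0.922 = 231288 W
P_out = η·P_in = 0.902 × 231288 = 208622 W
n = 1431 rpm
ω = 2π×1431/60 = 149.9 rad/s
τ = P_out/ω = 208622/149.9 = 1392 N·m
In lb·ft: 1392/1.356 = 1030 lb·ft

1030 lb·ft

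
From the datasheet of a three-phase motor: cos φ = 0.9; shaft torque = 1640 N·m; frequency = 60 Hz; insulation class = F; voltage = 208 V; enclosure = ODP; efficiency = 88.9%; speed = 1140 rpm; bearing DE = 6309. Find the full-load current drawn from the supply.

679 A

ω = 2π×1140/60 = 119.4 rad/s; P_out = τω = 1640 × 119.4 = 195816 W
P_in = P_out / η = 195816 / 0.889 = 220265 W
I_L = P_in / (√3·V_L·cosφ) = 220265 / (1.732 × 208 × 0.9) = 679 A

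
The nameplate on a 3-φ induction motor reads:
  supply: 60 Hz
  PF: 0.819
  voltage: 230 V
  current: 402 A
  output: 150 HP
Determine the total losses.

P_in = √3·V·I·cosφ = 1.732×230×402×0.819 = 131155 W
P_out = 150×746 = 111900 W
Losses = P_in − P_out = 131155 − 111900 = 19255 W

19300 W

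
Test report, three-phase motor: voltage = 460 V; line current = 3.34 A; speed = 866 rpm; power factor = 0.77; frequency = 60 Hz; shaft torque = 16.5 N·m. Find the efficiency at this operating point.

73.0 %

ω = 2π × 866/60 = 90.69 rad/s; P_out = τω = 16.5 × 90.69 = 1496 W
P_in = √3·V_L·I_L·cosφ = 1.732 × 460 × 3.34 × 0.77 = 2049 W
η = P_out / P_in = 1496 / 2049 = 0.730 = 73.0%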